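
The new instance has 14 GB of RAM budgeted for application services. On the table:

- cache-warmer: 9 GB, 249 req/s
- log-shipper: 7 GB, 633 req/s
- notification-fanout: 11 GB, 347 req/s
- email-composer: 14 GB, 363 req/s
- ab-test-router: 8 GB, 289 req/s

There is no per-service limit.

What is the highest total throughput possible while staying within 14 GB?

1266

Density check — log-shipper 90.43, ab-test-router 36.12, notification-fanout 31.55 are the best per GB.
2×log-shipper uses 14 of the 14 GB and totals 1266.
Every other selection either busts 14 GB or fails to beat 1266.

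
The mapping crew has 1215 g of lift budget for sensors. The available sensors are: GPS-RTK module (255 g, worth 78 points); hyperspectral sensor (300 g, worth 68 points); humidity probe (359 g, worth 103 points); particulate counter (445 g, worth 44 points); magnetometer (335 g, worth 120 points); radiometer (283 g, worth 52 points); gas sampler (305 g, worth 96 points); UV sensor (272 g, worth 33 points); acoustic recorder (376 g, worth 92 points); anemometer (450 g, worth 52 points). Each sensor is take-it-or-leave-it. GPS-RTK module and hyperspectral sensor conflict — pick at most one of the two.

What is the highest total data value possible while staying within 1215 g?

346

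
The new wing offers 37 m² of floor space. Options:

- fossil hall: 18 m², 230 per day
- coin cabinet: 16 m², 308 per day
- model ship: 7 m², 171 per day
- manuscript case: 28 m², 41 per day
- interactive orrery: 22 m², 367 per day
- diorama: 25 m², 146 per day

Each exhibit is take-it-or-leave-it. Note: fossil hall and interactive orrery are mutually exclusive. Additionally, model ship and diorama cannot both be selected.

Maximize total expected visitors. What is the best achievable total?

538

Filling by ratio: coin cabinet + model ship for 479, with 14 m² left unused.
Replace model ship with fossil hall: the trade gains 59 net, giving 538 at 34 m².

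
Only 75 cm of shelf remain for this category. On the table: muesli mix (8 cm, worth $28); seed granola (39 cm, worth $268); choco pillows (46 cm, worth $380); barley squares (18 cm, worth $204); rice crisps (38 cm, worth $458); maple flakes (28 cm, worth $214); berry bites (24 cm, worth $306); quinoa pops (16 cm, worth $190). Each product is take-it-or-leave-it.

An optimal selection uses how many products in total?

3

Optimal total is 852.
For example barley squares + rice crisps + quinoa pops achieves it, using 72 cm.
Every optimal selection uses 3 products.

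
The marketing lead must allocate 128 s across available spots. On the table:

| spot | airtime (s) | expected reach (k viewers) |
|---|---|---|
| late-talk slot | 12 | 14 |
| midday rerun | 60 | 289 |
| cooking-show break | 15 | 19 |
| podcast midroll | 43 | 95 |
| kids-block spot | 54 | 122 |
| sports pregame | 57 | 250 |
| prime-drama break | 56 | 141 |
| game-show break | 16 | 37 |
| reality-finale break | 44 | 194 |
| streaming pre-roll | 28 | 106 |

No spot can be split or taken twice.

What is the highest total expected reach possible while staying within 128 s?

539

Density check — midday rerun 4.82, reality-finale break 4.41, sports pregame 4.39 are the best per s.
Taking the top-ratio spots first gives midday rerun + game-show break + reality-finale break for 520 (120 s).
The 60 s tied up in game-show break and reality-finale break is better spent on sports pregame — total rises to 539 (117 s).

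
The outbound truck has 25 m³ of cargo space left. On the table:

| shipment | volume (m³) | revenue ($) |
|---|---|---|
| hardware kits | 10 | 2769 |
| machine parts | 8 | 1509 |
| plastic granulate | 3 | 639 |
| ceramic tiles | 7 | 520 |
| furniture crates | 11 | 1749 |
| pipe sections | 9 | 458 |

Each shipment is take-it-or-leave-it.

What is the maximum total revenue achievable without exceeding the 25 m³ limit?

5157

Density check — hardware kits 276.90, plastic granulate 213.00, machine parts 188.62 are the best per m³.
Greedy by ratio would take hardware kits + machine parts + plastic granulate: 21 m³ used, total 4917.
Replace machine parts with furniture crates: the trade gains 240 net, giving 5157 at 24 m³.
The spare 1 m³ is too small for any remaining shipment, and no exchange beats 5157.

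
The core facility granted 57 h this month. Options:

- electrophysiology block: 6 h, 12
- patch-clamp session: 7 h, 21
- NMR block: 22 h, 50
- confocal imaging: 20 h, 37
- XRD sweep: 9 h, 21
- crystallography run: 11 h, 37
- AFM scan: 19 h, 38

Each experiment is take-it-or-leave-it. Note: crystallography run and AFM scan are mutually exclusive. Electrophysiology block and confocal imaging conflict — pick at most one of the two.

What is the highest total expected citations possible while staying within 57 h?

Density check — crystallography run 3.36, patch-clamp session 3.00, XRD sweep 2.33, NMR block 2.27 are the best per h.
The ratio ordering already packs tightly: electrophysiology block + patch-clamp session + NMR block + XRD sweep + crystallography run, 55 h, 141.
The spare 2 h is too small for any remaining experiment, and no feasible exchange beats 141.

141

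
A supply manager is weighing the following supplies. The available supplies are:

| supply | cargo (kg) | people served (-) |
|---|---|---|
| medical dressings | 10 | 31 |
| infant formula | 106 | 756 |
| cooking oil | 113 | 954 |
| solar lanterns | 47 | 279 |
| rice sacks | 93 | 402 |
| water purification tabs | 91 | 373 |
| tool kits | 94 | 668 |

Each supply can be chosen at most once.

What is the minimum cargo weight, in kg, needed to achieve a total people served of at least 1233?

Need the lightest bundle worth ≥ 1233.
cooking oil + solar lanterns reaches 1233 using 160 kg.
Below 160 kg the best achievable stays under 1233.

160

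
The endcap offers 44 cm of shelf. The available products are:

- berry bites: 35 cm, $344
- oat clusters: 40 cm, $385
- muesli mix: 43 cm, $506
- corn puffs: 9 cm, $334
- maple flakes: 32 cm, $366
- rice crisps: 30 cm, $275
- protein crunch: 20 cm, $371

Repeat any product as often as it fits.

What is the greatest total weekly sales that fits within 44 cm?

1336

The ratio ordering already packs tightly: 4×corn puffs, 36 cm, 1336.
Nothing else within 44 cm beats 1336.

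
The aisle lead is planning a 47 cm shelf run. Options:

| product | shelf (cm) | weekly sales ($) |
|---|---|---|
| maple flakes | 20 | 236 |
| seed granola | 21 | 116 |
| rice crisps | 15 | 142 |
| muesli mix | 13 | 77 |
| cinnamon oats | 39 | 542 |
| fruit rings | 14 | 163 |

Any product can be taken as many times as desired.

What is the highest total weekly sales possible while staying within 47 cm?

542

The ratio ordering already packs tightly: cinnamon oats, 39 cm, 542.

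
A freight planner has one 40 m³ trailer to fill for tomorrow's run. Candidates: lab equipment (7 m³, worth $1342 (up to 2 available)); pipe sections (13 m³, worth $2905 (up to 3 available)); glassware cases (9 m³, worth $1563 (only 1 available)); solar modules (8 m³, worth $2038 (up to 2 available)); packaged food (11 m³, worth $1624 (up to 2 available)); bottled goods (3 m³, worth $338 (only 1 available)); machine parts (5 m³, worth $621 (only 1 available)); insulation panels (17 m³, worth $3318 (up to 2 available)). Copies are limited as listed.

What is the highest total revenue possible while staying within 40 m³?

A density-first pass picks lab equipment + pipe sections + 2×solar modules + bottled goods — 8661 at 39 m³.
The 16 m³ tied up in pipe sections and bottled goods is better spent on insulation panels — total rises to 8736 (40 m³).

8736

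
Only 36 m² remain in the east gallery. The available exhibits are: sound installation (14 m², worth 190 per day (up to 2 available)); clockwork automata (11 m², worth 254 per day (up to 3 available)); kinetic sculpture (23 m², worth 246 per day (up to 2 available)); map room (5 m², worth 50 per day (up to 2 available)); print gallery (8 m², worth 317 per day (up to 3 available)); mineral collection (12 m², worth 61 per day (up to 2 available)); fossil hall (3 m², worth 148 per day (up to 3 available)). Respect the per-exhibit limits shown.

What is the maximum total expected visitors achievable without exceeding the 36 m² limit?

Taking 3×print gallery + 3×fossil hall: 33 m² used, 1395 in expected visitors.

1395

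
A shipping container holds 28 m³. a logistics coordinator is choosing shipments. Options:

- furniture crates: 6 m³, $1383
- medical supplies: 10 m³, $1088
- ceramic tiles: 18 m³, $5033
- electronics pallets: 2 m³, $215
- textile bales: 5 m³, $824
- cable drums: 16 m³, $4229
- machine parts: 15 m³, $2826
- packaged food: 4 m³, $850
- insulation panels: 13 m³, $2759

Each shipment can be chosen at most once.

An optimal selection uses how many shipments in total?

3

Optimal total is 7266.
One optimal bundle: furniture crates + ceramic tiles + packaged food (28 m³).
Every optimal selection uses 3 shipments.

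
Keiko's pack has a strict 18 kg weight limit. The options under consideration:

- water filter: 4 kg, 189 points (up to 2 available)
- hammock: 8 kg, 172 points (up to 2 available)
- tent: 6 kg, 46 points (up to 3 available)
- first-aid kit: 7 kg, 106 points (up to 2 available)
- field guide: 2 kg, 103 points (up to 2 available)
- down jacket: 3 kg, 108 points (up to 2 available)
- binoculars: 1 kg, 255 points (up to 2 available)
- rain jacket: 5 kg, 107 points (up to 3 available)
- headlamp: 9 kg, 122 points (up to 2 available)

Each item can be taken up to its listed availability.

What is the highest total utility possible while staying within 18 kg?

A density-first pass picks 2×water filter + 2×field guide + down jacket + 2×binoculars — 1202 at 17 kg.
Dropping field guide frees 2 kg; slotting in down jacket (3 kg) lifts the total to 1207 at 18 kg.
No other feasible combination exceeds 1207.

1207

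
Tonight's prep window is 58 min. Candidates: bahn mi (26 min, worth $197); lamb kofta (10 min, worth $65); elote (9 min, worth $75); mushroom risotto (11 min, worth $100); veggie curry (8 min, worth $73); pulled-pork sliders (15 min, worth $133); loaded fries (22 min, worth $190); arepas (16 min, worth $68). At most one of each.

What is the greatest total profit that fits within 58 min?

498

A density-first pass picks mushroom risotto + veggie curry + pulled-pork sliders + loaded fries — 496 at 56 min.
The 8 min tied up in veggie curry is better spent on elote — total rises to 498 (57 min).
The spare 1 min is too small for any remaining dish, and no exchange beats 498.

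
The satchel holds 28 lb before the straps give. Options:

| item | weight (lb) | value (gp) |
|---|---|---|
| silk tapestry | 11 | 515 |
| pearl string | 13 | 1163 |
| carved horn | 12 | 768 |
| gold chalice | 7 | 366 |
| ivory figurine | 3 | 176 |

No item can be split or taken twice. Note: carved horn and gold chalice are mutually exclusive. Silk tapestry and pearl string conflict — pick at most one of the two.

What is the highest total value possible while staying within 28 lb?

Ranking by ratio (value/lb): pearl string 89.46, carved horn 64.00, ivory figurine 58.67.
Taking pearl string + carved horn + ivory figurine: 28 lb used, 2107 in value.
That's the maximum — no feasible swap from here does better than 2107.

2107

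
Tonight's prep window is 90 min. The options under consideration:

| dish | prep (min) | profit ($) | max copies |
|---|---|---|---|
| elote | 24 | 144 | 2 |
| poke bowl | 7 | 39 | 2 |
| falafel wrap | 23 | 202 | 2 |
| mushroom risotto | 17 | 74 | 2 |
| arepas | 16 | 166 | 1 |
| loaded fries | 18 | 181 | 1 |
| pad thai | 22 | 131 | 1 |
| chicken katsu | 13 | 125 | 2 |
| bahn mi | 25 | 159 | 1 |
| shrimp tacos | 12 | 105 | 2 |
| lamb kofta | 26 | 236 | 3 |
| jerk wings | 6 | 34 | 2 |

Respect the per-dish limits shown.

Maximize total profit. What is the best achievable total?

Taking the top-ratio dishes first gives arepas + loaded fries + 2×chicken katsu + lamb kofta for 833 (86 min).
Replace lamb kofta with 2×shrimp tacos + jerk wings: the trade gains 8 net, giving 841 at 90 min.

841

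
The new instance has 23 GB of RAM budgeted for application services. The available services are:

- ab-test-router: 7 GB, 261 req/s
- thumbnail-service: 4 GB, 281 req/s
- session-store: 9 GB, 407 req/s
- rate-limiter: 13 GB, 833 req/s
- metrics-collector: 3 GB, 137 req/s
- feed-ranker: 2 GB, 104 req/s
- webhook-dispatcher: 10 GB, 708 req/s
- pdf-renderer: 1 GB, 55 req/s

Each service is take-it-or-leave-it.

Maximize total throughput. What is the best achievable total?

1541

Ranking by ratio (throughput/GB): webhook-dispatcher 70.80, thumbnail-service 70.25, rate-limiter 64.08.
A density-first pass picks thumbnail-service + metrics-collector + feed-ranker + webhook-dispatcher + pdf-renderer — 1285 at 20 GB.
But rate-limiter + webhook-dispatcher fits in 23 GB and reaches 1541.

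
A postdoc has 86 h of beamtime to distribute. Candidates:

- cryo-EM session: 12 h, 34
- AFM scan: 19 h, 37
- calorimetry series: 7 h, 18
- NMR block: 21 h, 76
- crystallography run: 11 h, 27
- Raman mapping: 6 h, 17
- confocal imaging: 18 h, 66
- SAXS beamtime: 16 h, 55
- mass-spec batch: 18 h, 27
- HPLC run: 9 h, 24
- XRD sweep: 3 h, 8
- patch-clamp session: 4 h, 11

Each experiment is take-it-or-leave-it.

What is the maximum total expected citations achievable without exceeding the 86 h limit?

283

Cryo-EM session + NMR block + Raman mapping + confocal imaging + SAXS beamtime + HPLC run + patch-clamp session uses 86 of the 86 h and totals 283.
No other feasible combination exceeds 283.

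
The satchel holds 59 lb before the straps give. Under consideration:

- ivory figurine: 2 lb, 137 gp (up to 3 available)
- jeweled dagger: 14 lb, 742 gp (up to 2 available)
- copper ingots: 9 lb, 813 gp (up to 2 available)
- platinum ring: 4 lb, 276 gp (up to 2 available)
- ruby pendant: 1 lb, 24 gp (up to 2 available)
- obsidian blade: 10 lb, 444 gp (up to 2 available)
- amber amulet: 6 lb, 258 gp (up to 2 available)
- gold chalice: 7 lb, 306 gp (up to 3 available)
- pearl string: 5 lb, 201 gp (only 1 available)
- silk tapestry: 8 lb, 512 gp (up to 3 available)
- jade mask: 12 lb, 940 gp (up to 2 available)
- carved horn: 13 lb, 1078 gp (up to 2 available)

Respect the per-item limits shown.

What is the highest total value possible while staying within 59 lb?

Taking ivory figurine + 2×copper ingots + ruby pendant + jade mask + 2×carved horn: 59 lb used, 4883 in value.

4883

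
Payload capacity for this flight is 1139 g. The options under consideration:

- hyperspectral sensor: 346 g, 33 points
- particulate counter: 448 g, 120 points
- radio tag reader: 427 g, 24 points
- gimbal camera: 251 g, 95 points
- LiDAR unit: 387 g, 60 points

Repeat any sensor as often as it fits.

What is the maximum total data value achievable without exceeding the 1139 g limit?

380

The ratio ordering already packs tightly: 4×gimbal camera, 1004 g, 380.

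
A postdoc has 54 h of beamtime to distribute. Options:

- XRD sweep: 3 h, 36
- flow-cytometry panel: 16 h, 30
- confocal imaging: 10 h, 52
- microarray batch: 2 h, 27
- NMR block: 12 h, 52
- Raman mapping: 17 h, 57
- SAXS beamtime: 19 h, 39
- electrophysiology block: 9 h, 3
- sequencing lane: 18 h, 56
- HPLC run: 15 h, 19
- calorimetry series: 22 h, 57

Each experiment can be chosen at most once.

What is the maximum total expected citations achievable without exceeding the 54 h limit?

229

Greedy by ratio would take XRD sweep + confocal imaging + microarray batch + NMR block + Raman mapping + electrophysiology block: 53 h used, total 227.
The 21 h tied up in NMR block and electrophysiology block is better spent on calorimetry series — total rises to 229 (54 h).
Next best is XRD sweep + confocal imaging + microarray batch + Raman mapping + sequencing lane at 228 (50 h) — short by 1.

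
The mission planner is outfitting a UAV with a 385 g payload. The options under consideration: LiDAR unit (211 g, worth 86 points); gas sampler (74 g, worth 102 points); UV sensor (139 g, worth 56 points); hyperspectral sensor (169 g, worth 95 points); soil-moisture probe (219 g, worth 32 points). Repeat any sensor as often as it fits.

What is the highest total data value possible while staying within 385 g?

510

Best packing: 5×gas sampler — 370 g, 510 total.
Nothing else within 385 g beats 510.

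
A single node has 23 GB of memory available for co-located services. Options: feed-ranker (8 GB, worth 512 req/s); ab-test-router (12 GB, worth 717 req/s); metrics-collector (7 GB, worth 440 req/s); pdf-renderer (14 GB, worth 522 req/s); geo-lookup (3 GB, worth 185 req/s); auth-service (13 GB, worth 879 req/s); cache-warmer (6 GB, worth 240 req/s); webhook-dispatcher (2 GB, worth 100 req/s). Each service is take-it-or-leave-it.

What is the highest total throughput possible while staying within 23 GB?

1504

By throughput per GB: auth-service 67.62, feed-ranker 64.00, metrics-collector 62.86, geo-lookup 61.67 lead.
A density-first pass picks feed-ranker + auth-service + webhook-dispatcher — 1491 at 23 GB.
Dropping feed-ranker and webhook-dispatcher frees 10 GB; slotting in metrics-collector + geo-lookup (10 GB) lifts the total to 1504 at 23 GB.
That's the maximum — no swap from here does better than 1504.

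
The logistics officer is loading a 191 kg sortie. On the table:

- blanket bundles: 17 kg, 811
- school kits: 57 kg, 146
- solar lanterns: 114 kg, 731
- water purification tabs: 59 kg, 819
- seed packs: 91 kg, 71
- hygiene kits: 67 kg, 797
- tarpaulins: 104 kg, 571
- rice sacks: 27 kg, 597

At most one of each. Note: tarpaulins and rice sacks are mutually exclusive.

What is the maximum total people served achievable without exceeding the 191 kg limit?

3024

Blanket bundles + water purification tabs + hygiene kits + rice sacks uses 170 of the 191 kg and totals 3024.
Runner-up blanket bundles + water purification tabs + hygiene kits tops out at 2427.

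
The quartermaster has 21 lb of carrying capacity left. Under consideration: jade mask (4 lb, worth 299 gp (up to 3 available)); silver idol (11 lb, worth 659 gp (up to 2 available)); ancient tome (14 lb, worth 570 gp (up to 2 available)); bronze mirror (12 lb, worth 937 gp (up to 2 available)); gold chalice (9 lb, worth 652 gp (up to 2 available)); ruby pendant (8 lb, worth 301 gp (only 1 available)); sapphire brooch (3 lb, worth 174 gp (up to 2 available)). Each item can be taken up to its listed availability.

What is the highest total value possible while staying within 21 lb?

Ranking by ratio (value/lb): bronze mirror 78.08, jade mask 74.75, gold chalice 72.44, silver idol 59.91.
Taking the top-ratio items first gives 2×jade mask + bronze mirror for 1535 (20 lb).
Replace 2×jade mask with gold chalice: the trade gains 54 net, giving 1589 at 21 lb.

1589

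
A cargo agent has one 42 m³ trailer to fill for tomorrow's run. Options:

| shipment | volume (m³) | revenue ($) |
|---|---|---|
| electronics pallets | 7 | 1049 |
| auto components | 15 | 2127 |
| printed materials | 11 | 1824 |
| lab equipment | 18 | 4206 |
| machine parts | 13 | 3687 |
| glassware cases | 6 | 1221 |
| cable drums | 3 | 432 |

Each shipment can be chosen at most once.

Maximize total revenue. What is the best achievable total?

9717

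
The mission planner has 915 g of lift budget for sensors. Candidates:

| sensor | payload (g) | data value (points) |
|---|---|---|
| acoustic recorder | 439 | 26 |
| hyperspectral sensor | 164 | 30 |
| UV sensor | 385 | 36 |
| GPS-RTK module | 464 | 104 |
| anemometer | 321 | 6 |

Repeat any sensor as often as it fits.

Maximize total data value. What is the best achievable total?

Taking 2×hyperspectral sensor + GPS-RTK module: 792 g used, 164 in data value.
That's the maximum — no swap from here does better than 164.

164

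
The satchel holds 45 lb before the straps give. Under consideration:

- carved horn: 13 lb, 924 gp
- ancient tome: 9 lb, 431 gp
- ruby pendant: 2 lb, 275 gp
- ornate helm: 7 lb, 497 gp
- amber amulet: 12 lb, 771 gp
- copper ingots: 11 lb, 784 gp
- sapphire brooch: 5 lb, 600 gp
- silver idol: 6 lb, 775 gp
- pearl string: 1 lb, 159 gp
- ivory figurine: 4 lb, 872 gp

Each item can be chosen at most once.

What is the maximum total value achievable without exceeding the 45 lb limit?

Greedy by ratio would take carved horn + ruby pendant + copper ingots + sapphire brooch + silver idol + pearl string + ivory figurine: 42 lb used, total 4389.
The 13 lb tied up in carved horn is better spent on ancient tome + ornate helm — total rises to 4393 (45 lb).
Next best is carved horn + ruby pendant + copper ingots + sapphire brooch + silver idol + pearl string + ivory figurine at 4389 (42 lb) — short by 4.

4393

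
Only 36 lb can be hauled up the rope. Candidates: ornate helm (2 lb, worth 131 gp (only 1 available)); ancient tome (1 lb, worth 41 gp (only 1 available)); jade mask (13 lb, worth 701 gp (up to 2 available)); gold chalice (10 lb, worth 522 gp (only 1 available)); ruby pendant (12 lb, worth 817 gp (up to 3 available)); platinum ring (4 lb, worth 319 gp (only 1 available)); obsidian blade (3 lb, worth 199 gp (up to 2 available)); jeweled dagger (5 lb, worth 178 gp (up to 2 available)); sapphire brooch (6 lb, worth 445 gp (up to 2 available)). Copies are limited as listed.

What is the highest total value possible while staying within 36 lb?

By value per lb: platinum ring 79.75, sapphire brooch 74.17, ruby pendant 68.08, obsidian blade 66.33 lead.
The ratio ordering already packs tightly: ornate helm + ruby pendant + platinum ring + 2×obsidian blade + 2×sapphire brooch, 36 lb, 2555.
That's the maximum — no swap from here does better than 2555.

2555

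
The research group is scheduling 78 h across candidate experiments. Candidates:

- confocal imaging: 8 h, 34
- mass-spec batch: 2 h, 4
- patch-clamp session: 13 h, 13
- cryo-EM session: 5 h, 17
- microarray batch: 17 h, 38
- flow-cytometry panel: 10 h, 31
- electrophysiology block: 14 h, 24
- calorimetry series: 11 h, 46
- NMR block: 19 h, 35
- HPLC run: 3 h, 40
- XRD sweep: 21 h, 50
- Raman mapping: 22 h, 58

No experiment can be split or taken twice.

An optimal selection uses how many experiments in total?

8

Best achievable expected citations is 268.
confocal imaging + mass-spec batch + cryo-EM session + microarray batch + flow-cytometry panel + calorimetry series + HPLC run + Raman mapping hits 268 at 78 h.
All optima have 8 experiments.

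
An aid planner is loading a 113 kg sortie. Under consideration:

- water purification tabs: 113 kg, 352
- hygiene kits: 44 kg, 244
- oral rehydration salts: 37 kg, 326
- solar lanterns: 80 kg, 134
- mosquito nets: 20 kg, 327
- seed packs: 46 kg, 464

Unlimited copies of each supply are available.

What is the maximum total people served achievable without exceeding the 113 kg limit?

By people served per kg: mosquito nets 16.35, seed packs 10.09, oral rehydration salts 8.81 lead.
5×mosquito nets uses 100 of the 113 kg and totals 1635.
No other feasible combination exceeds 1635.

1635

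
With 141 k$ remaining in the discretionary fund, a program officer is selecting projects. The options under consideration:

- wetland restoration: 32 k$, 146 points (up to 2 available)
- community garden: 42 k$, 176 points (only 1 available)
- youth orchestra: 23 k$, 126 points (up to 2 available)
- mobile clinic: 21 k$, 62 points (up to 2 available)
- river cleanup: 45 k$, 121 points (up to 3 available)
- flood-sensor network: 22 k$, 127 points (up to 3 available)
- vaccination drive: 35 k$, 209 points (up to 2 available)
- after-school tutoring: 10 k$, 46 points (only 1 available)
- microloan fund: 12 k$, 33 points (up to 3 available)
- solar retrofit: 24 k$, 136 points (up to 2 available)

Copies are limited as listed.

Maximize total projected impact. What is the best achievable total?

817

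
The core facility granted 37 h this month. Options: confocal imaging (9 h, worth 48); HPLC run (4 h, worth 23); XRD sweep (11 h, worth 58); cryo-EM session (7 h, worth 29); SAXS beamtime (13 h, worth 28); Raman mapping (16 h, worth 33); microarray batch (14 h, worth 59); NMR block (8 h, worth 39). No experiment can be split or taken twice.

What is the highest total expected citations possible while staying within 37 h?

179

Density check — HPLC run 5.75, confocal imaging 5.33, XRD sweep 5.27, NMR block 4.88 are the best per h.
Taking the top-ratio experiments first gives confocal imaging + HPLC run + XRD sweep + NMR block for 168 (32 h).
The 9 h tied up in confocal imaging is better spent on microarray batch — total rises to 179 (37 h).
The closest alternative, confocal imaging + XRD sweep + cryo-EM session + NMR block, reaches only 174.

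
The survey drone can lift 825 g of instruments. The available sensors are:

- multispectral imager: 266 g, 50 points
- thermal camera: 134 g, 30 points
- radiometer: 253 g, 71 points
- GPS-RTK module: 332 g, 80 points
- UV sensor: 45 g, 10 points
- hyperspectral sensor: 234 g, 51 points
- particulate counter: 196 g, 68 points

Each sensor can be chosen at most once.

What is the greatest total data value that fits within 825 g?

220

The ratio heuristic lands on radiometer + GPS-RTK module + particulate counter (219) but leaves 44 g idle.
Dropping GPS-RTK module frees 332 g; slotting in thermal camera + hyperspectral sensor (368 g) lifts the total to 220 at 817 g.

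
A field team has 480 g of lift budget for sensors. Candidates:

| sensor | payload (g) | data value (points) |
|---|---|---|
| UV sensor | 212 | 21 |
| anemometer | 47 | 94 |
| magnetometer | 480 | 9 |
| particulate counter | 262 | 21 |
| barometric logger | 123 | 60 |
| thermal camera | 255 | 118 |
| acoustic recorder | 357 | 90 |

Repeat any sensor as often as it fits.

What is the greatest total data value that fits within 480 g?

Taking 10×anemometer: 470 g used, 940 in data value.
That's the maximum — no swap from here does better than 940.

940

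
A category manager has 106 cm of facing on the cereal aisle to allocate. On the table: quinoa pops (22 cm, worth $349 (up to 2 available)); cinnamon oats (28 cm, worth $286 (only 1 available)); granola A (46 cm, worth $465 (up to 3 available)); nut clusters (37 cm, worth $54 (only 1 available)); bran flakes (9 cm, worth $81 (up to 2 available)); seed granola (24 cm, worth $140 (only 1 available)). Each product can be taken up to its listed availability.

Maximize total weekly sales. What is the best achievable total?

1244

The ratio heuristic lands on 2×quinoa pops + cinnamon oats + 2×bran flakes (1146) but leaves 16 cm idle.
The 37 cm tied up in cinnamon oats and bran flakes is better spent on granola A — total rises to 1244 (99 cm).
No other feasible combination exceeds 1244.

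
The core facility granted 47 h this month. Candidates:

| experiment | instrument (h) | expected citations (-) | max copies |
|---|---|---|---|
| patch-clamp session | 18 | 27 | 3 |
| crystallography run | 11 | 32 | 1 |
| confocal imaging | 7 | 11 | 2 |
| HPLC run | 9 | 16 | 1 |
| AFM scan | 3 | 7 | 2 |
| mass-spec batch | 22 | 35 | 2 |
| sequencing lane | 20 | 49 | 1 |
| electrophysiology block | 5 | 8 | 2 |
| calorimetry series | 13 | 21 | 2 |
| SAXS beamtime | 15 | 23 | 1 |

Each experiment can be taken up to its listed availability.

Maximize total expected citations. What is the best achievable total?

Ranking by ratio (expected citations/h): crystallography run 2.91, sequencing lane 2.45, AFM scan 2.33, HPLC run 1.78.
Taking crystallography run + 2×AFM scan + sequencing lane + 2×electrophysiology block: 47 h used, 111 in expected citations.
Nothing else within 47 h beats 111.

111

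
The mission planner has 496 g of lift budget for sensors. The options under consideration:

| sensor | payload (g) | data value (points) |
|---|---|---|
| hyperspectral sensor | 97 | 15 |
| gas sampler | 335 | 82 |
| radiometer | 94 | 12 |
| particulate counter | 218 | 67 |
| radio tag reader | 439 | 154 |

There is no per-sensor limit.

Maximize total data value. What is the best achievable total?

Radio tag reader uses 439 of the 496 g and totals 154.

154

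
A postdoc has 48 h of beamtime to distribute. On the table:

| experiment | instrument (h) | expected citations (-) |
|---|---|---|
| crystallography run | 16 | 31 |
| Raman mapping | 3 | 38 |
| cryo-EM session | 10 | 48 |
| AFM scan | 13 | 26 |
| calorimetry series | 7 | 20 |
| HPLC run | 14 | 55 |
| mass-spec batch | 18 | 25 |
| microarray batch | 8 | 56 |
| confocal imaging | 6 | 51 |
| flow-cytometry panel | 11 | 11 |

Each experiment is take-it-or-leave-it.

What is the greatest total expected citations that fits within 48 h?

Raman mapping + cryo-EM session + calorimetry series + HPLC run + microarray batch + confocal imaging uses 48 of the 48 h and totals 268.
The closest alternative, Raman mapping + cryo-EM session + HPLC run + microarray batch + confocal imaging, reaches only 248.

268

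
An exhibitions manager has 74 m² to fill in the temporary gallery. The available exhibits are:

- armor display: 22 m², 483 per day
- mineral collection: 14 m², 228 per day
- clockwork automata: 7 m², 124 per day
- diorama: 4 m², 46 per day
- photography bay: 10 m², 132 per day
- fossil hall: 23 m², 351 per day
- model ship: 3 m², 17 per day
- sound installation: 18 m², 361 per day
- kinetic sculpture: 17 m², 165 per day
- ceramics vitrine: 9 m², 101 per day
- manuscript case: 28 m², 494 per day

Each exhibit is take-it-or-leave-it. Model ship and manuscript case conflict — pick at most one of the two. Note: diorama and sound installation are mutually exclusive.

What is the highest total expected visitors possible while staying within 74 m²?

1345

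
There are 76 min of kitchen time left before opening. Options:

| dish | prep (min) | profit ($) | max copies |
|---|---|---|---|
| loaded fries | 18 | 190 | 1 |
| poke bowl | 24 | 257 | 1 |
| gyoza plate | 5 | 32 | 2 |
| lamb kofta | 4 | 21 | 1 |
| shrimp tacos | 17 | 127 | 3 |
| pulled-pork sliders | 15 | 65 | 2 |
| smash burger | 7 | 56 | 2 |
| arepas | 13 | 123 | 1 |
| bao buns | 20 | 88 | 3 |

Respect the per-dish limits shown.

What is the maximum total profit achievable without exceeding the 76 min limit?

Density check — poke bowl 10.71, loaded fries 10.56, arepas 9.46 are the best per min.
The ratio heuristic lands on loaded fries + poke bowl + gyoza plate + 2×smash burger + arepas (714) but leaves 2 min idle.
The 19 min tied up in gyoza plate and 2×smash burger is better spent on lamb kofta + shrimp tacos — total rises to 718 (76 min).
Every other selection either busts 76 min or exceeds an availability limit or fails to beat 718.

718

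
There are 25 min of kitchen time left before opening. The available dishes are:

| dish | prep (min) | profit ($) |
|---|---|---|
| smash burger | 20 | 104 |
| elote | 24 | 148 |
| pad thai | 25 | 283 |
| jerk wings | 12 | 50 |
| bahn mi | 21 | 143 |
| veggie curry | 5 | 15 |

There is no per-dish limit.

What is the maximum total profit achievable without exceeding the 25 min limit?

283

Ranking by ratio (profit/min): pad thai 11.32, bahn mi 6.81, elote 6.17, smash burger 5.20.
Pad thai uses 25 of the 25 min and totals 283.
Every other selection either busts 25 min or fails to beat 283.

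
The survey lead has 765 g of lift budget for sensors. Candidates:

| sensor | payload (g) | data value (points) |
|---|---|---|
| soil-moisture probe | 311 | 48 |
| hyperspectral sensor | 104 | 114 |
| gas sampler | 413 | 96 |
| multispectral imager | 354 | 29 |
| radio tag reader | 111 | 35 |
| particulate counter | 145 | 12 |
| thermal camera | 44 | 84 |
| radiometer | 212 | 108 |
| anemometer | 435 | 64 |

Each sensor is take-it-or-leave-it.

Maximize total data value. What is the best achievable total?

354

Filling by ratio: hyperspectral sensor + radio tag reader + particulate counter + thermal camera + radiometer for 353, with 149 g left unused.
Replace radio tag reader and particulate counter with soil-moisture probe: the trade gains 1 net, giving 354 at 671 g.
Nothing else within 765 g beats 354.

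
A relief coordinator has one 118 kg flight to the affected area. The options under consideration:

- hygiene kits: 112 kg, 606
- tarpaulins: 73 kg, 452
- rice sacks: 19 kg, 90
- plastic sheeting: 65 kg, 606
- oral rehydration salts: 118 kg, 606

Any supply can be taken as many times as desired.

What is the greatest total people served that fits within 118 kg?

786

Ranking by ratio (people served/kg): plastic sheeting 9.32, tarpaulins 6.19, hygiene kits 5.41, oral rehydration salts 5.14.
2×rice sacks + plastic sheeting uses 103 of the 118 kg and totals 786.
Nothing else within 118 kg beats 786.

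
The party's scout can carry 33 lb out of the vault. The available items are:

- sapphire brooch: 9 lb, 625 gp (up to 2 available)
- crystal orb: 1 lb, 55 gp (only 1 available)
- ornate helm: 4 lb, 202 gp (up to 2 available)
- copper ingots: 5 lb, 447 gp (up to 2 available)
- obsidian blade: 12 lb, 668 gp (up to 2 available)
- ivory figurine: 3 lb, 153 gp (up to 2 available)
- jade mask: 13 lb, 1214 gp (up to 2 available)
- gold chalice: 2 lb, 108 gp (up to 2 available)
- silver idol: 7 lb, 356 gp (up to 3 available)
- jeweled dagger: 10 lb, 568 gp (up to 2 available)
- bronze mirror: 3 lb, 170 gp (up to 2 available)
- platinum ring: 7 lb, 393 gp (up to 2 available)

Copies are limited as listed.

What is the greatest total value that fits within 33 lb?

2983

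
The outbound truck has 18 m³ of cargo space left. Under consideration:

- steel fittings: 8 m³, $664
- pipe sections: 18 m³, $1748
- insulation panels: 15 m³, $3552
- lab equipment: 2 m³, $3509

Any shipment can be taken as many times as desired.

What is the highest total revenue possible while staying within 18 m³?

Taking 9×lab equipment: 18 m³ used, 31581 in revenue.
That's the maximum — no swap from here does better than 31581.

31581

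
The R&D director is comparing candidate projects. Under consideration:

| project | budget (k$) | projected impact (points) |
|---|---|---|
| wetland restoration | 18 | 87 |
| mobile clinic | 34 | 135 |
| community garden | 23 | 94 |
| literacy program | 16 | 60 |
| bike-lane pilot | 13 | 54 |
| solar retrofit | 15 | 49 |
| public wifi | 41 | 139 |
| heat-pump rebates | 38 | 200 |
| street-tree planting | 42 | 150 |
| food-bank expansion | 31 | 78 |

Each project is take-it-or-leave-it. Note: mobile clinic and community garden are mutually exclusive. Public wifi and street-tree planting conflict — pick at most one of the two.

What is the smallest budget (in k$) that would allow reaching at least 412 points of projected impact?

90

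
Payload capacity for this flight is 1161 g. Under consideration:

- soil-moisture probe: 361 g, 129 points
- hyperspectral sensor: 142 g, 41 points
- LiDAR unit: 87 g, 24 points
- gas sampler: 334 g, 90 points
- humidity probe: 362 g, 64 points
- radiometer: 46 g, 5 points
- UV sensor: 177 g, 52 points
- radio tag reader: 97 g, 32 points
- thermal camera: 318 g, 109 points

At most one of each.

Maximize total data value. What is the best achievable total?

369

Ranking by ratio (data value/g): soil-moisture probe 0.36, thermal camera 0.34, radio tag reader 0.33.
Filling by ratio: soil-moisture probe + hyperspectral sensor + radiometer + UV sensor + radio tag reader + thermal camera for 368, with 20 g left unused.
The 320 g tied up in radiometer and UV sensor and radio tag reader is better spent on gas sampler — total rises to 369 (1155 g).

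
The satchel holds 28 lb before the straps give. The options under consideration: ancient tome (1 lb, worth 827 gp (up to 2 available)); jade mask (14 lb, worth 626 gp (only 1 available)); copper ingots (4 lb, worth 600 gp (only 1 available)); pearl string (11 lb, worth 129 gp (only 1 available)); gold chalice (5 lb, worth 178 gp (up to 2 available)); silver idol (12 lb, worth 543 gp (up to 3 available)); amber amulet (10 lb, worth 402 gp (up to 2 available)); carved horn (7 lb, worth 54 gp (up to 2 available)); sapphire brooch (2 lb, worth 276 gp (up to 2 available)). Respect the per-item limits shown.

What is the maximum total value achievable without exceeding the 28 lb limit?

Ranking by ratio (value/lb): ancient tome 827.00, copper ingots 150.00, sapphire brooch 138.00, silver idol 45.25.
2×ancient tome + copper ingots + gold chalice + silver idol + 2×sapphire brooch uses 27 of the 28 lb and totals 3527.
Nothing else within 28 lb beats 3527.

3527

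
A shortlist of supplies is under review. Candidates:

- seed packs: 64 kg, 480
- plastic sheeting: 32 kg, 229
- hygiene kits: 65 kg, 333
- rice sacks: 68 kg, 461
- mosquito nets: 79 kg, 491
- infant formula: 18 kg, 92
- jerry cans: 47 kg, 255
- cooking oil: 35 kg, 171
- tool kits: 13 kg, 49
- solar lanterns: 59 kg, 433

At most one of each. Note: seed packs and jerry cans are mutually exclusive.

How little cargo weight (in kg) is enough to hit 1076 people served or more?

155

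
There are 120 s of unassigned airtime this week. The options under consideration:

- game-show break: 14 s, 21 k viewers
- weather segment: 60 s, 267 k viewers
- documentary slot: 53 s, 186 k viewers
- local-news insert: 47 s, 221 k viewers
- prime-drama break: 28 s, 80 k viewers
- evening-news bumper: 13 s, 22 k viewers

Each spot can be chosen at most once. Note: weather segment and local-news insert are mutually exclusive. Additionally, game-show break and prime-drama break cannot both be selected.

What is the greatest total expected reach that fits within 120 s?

453

Weather segment + documentary slot uses 113 of the 120 s and totals 453.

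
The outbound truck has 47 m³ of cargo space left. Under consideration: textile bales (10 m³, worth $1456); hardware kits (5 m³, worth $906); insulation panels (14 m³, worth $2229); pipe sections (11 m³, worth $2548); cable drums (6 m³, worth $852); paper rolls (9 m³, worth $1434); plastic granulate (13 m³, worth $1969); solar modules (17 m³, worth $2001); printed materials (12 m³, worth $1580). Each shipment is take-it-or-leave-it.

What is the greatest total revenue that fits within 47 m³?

8180

By revenue per m³: pipe sections 231.64, hardware kits 181.20, paper rolls 159.33, insulation panels 159.21 lead.
Taking the top-ratio shipments first gives hardware kits + insulation panels + pipe sections + cable drums + paper rolls for 7969 (45 m³).
Replace hardware kits and cable drums with plastic granulate: the trade gains 211 net, giving 8180 at 47 m³.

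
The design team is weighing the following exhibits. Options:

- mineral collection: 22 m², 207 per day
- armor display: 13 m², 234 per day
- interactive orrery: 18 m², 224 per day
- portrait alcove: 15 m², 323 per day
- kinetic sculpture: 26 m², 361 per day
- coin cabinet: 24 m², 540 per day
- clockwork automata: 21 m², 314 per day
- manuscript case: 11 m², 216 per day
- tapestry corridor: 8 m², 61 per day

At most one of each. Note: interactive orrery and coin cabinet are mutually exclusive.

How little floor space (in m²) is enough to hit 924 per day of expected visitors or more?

47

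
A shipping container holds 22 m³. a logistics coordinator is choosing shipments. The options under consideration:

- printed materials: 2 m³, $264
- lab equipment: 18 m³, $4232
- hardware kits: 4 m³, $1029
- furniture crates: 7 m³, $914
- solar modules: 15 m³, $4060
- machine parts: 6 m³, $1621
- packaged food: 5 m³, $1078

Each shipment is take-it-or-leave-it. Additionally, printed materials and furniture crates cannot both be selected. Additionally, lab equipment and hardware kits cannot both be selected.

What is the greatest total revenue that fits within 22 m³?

By revenue per m³: solar modules 270.67, machine parts 270.17, hardware kits 257.25 lead.
The ratio ordering already packs tightly: solar modules + machine parts, 21 m³, 5681.

5681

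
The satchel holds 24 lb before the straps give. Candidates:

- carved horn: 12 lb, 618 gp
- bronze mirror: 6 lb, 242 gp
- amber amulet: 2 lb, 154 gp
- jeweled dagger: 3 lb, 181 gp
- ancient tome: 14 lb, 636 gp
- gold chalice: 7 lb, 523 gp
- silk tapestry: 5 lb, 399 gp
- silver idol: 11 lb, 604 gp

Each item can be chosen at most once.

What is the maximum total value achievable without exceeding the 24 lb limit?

By value per lb: silk tapestry 79.80, amber amulet 77.00, gold chalice 74.71, jeweled dagger 60.33 lead.
Taking the top-ratio items first gives bronze mirror + amber amulet + jeweled dagger + gold chalice + silk tapestry for 1499 (23 lb).
Replace bronze mirror and amber amulet and jeweled dagger with carved horn: the trade gains 41 net, giving 1540 at 24 lb.
Next best is gold chalice + silk tapestry + silver idol at 1526 (23 lb) — short by 14.

1540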